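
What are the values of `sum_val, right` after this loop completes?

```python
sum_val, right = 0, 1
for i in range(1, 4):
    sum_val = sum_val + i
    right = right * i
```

Sum and factorial of 1 to 3
`sum_val, right` takes the values: (0, 1) → (1, 1) → (3, 1) → (3, 2) → (6, 2) → (6, 6)

Answer: 6, 6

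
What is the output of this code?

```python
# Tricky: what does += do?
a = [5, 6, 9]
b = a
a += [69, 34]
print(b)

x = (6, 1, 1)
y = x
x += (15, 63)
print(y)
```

Key concept: += behavior differs for mutable vs immutable.
Step by step:
`a = [5, 6, 9]` → a = [5, 6, 9]
`b = a` → b = [5, 6, 9] (same object as a)
`a += [69, 34]` → a = [5, 6, 9, 69, 34] (same object as b); b = [5, 6, 9, 69, 34] (same object as a)
`print(b)` → prints [5, 6, 9, 69, 34]
`x = (6, 1, 1)` → x = (6, 1, 1)
`y = x` → y = (6, 1, 1)
`x += (15, 63)` → x = (6, 1, 1, 15, 63)
`print(y)` → prints (6, 1, 1)

Answer:
[5, 6, 9, 69, 34]
(6, 1, 1)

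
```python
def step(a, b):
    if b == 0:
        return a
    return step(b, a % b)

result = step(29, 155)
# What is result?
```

step(29, 155) -> step(155, 29) -> step(29, 10) -> step(10, 9) -> step(9, 1) -> step(1, 0) -> 1

Answer: 1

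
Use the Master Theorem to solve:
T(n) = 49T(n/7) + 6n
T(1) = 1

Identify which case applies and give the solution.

a=49, b=7, f(n)=6n. log_7(49) = 2. Since c=1 < 2, Case 1 applies: T(n) = Θ(n^log_b(a)) = O(n^2).

Answer: O(n^2) - Case 1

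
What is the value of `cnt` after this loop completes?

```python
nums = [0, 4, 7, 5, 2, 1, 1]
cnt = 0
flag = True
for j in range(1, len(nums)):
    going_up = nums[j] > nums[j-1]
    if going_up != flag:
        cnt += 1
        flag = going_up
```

Count direction changes in [0, 4, 7, 5, 2, 1, 1]
`cnt` takes the values: 0 → 1

Answer: 1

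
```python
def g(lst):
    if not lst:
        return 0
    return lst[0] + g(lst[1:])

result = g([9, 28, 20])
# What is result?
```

9 + 28 + 20 + 0 = 57

Answer: 57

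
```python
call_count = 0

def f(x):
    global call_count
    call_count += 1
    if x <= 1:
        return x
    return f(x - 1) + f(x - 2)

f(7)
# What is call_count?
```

Calls(x) = 1 + Calls(x-1) + Calls(x-2); Calls(0)=Calls(1)=1. For x=7 this gives 41.

Answer: 41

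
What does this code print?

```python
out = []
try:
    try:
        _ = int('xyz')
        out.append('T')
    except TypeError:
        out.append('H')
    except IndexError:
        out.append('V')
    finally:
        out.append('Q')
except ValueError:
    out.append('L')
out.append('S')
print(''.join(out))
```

Execution trace: 'Q' (inner finally) → 'L' (outer except ValueError) → 'S' (after the try/except). Output: QLS

Answer: QLS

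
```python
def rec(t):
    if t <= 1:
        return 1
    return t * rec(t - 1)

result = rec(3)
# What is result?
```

rec(3) = 3 * 2 * 1 = 6

Answer: 6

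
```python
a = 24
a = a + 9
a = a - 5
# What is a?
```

Trace:
`a = 24` → a = 24
`a = a + 9` → a = 33
`a = a - 5` → a = 28
So a = 28

Answer: 28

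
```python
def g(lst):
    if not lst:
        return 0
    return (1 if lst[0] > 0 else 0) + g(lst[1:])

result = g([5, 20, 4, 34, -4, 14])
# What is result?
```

Count of positive elements in [5, 20, 4, 34, -4, 14] = 5

Answer: 5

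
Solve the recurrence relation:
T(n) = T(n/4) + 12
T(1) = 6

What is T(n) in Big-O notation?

Each step divides n by 4 and adds 12. After log_4(n) steps we reach T(1)=6. So T(n) = 12·log_4(n) + 6 = O(log n).

Answer: O(log n)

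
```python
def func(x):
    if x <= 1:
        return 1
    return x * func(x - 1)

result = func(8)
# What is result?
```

func(8) = 8 * 7 * 6 * 5 * 4 * 3 * 2 * 1 = 40320

Answer: 40320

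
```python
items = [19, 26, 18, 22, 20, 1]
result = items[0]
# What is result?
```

Trace:
`items = [19, 26, 18, 22, 20, 1]` → items = [19, 26, 18, 22, 20, 1]
`result = items[0]` → result = 19
So result = 19

Answer: 19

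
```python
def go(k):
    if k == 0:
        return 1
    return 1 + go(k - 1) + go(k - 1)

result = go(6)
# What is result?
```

go(k) = 1 + 2·go(k-1), go(0)=1. Closed form: (1+1)·2^6 - 1 = 127.

Answer: 127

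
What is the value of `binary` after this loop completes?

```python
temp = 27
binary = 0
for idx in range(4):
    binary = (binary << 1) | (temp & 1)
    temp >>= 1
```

Reverse lowest 4 bits of 27
`binary` takes the values: 0 → 1 → 3 → 6 → 13

Answer: 13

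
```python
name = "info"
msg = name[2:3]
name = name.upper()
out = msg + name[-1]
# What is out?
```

Trace:
`name = "info"` → name = 'info'
`msg = name[2:3]` → msg = 'f'
`name = name.upper()` → name = 'INFO'
`out = msg + name[-1]` → out = 'fO'
So out = 'fO'

Answer: 'fO'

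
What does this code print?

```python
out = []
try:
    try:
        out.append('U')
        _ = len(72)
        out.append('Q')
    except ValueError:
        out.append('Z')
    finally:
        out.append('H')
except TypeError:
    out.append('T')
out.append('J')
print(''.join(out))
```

Execution trace: 'U' (try body) → 'H' (finally) → 'T' (outer except TypeError) → 'J' (after the try/except). Output: UHTJ

Answer: UHTJ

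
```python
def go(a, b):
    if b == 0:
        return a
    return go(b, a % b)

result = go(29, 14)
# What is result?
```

go(29, 14) -> go(14, 1) -> go(1, 0) -> 1

Answer: 1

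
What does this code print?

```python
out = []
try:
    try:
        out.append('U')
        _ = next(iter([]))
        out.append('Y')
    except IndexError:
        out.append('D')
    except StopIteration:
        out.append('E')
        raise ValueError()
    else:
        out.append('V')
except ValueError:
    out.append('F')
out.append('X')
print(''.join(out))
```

Execution trace: 'U' (inner try body) → 'E' (inner except StopIteration) → 'F' (outer except ValueError) → 'X' (after the try/except). Output: UEFX

Answer: UEFX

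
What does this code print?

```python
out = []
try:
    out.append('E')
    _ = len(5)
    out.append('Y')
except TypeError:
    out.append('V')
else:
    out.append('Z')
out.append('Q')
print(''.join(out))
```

Execution trace: 'E' (try body) → 'V' (except TypeError) → 'Q' (after the try/except). Output: EVQ

Answer: EVQ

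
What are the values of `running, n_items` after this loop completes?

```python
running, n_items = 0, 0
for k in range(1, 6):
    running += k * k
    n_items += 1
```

Sum of squares and count
`running, n_items` takes the values: (0, 0) → (1, 0) → (1, 1) → (5, 1) → (5, 2) → (14, 2) → (14, 3) → (30, 3) → (30, 4) → (55, 4) → (55, 5)

Answer: 55, 5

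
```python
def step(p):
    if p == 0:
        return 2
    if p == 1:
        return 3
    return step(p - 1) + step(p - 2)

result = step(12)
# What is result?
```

Build up from base cases: step(0)=2, step(1)=3, step(2)=5, step(3)=8, step(4)=13, step(5)=21, step(6)=34, ..., step(12)=610

Answer: 610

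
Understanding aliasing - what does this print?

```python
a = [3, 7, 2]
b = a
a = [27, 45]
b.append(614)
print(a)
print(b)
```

Key concept: rebinding vs mutation: a is rebound to a new list, b still points at the original.
Step by step:
`a = [3, 7, 2]` → a = [3, 7, 2]
`b = a` → b = [3, 7, 2] (same object as a)
`a = [27, 45]` → a = [27, 45]
`b.append(614)` → b = [3, 7, 2, 614]
`print(a)` → prints [27, 45]
`print(b)` → prints [3, 7, 2, 614]

Answer:
[27, 45]
[3, 7, 2, 614]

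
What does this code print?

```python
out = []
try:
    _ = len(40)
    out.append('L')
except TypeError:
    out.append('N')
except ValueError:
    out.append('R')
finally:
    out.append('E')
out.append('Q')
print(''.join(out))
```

Execution trace: 'N' (except TypeError) → 'E' (finally) → 'Q' (after the try/except). Output: NEQ

Answer: NEQ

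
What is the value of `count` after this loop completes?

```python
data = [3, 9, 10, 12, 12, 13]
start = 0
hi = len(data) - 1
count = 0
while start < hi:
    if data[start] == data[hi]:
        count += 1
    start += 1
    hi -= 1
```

Count matching pairs from ends
`count` takes the values: 0

Answer: 0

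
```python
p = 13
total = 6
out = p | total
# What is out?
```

Trace:
`p = 13` → p = 13
`total = 6` → total = 6
`out = p | total` → out = 15
So out = 15

Answer: 15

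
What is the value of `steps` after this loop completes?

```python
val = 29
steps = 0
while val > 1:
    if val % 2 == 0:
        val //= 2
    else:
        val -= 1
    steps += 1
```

Steps to reduce 29 to 1
`steps` takes the values: 0 → 1 → 2 → 3 → 4 → 5 → 6 → 7

Answer: 7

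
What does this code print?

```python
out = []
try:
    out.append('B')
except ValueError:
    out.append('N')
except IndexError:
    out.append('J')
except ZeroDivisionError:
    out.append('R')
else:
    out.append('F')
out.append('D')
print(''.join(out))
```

Execution trace: 'B' (try body, no exception) → 'F' (else) → 'D' (after the try/except). Output: BFD

Answer: BFD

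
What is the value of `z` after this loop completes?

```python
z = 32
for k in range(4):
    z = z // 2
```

Halve 4 times: 32 // 2^4 = 2
`z` takes the values: 32 → 16 → 8 → 4 → 2

Answer: 2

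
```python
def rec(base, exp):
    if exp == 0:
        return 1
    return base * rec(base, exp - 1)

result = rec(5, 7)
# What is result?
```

rec(5, 7) = 5 * 5 * 5 * 5 * 5 * 5 * 5 = 78125

Answer: 78125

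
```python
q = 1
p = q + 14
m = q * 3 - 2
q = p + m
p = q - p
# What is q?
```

Trace:
`q = 1` → q = 1
`p = q + 14` → p = 15
`m = q * 3 - 2` → m = 1
`q = p + m` → q = 16
`p = q - p` → p = 1
So q = 16

Answer: 16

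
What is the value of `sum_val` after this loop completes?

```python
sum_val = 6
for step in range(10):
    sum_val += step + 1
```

Start at 6, add 1 to 10 = 61
`sum_val` takes the values: 6 → 7 → 9 → 12 → 16 → 21 → 27 → 34 → 42 → 51 → 61

Answer: 61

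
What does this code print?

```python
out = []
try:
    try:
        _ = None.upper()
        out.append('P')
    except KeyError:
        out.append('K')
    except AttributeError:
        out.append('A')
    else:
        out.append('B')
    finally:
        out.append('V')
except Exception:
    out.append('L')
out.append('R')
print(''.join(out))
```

Execution trace: 'A' (inner except AttributeError) → 'V' (inner finally) → 'R' (after the try/except). Output: AVR

Answer: AVR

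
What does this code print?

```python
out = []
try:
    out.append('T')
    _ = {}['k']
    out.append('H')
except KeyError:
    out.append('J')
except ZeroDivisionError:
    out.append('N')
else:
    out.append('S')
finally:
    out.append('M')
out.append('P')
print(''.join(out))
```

Execution trace: 'T' (try body) → 'J' (except KeyError) → 'M' (finally) → 'P' (after the try/except). Output: TJMP

Answer: TJMP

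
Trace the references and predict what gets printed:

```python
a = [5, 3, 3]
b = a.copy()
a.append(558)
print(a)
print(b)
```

Key concept: list.copy() creates independent copy.
Step by step:
`a = [5, 3, 3]` → a = [5, 3, 3]
`b = a.copy()` → b = [5, 3, 3]
`a.append(558)` → a = [5, 3, 3, 558]
`print(a)` → prints [5, 3, 3, 558]
`print(b)` → prints [5, 3, 3]

Answer:
[5, 3, 3, 558]
[5, 3, 3]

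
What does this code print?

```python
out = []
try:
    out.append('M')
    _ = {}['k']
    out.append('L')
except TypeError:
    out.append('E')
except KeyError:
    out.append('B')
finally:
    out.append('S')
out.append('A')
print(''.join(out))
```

Execution trace: 'M' (try body) → 'B' (except KeyError) → 'S' (finally) → 'A' (after the try/except). Output: MBSA

Answer: MBSA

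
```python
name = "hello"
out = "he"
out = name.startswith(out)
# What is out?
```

Trace:
`name = "hello"` → name = 'hello'
`out = "he"` → out = 'he'
`out = name.startswith(out)` → out = True
So out = True

Answer: True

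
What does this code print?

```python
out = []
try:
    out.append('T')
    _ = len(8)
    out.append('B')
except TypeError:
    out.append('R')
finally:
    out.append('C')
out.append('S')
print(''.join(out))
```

Execution trace: 'T' (try body) → 'R' (except TypeError) → 'C' (finally) → 'S' (after the try/except). Output: TRCS

Answer: TRCS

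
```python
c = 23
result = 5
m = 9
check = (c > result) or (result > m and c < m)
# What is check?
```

Trace:
`c = 23` → c = 23
`result = 5` → result = 5
`m = 9` → m = 9
`check = (c > result) or (result > m and c < m)` → check = True
So check = True

Answer: True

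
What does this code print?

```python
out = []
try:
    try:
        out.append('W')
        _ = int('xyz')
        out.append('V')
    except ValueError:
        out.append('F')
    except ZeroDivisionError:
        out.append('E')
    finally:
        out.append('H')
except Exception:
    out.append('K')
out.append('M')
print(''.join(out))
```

Execution trace: 'W' (inner try body) → 'F' (inner except ValueError) → 'H' (inner finally) → 'M' (after the try/except). Output: WFHM

Answer: WFHM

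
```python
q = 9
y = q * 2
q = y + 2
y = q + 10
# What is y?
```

Trace:
`q = 9` → q = 9
`y = q * 2` → y = 18
`q = y + 2` → q = 20
`y = q + 10` → y = 30
So y = 30

Answer: 30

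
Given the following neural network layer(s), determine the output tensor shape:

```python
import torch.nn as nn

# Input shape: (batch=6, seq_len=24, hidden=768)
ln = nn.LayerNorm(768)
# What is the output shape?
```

Input: (6, 24, 768) -> Output: (6, 24, 768)

Answer: (6, 24, 768)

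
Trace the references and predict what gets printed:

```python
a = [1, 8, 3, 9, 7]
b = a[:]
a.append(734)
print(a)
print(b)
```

Key concept: slice [:] creates copy.
Step by step:
`a = [1, 8, 3, 9, 7]` → a = [1, 8, 3, 9, 7]
`b = a[:]` → b = [1, 8, 3, 9, 7]
`a.append(734)` → a = [1, 8, 3, 9, 7, 734]
`print(a)` → prints [1, 8, 3, 9, 7, 734]
`print(b)` → prints [1, 8, 3, 9, 7]

Answer:
[1, 8, 3, 9, 7, 734]
[1, 8, 3, 9, 7]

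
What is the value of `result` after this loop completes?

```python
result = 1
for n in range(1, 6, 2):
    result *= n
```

Product of 1, 3, 5, ... up to 5
`result` takes the values: 1 → 3 → 15

Answer: 15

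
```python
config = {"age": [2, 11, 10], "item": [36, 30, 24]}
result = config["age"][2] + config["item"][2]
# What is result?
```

Trace:
`config = {"age": [2, 11, 10], "item": [36, 30, 24]}` → config = {'age': [2, 11, 10], 'item': [36, 30, 24]}
`result = config["age"][2] + config["item"][2]` → result = 34
So result = 34

Answer: 34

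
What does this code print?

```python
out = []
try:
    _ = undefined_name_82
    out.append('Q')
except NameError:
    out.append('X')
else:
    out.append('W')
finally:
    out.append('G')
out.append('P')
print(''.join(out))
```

Execution trace: 'X' (except NameError) → 'G' (finally) → 'P' (after the try/except). Output: XGP

Answer: XGP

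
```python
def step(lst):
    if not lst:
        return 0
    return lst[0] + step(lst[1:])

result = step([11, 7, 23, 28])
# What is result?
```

11 + 7 + 23 + 28 + 0 = 69

Answer: 69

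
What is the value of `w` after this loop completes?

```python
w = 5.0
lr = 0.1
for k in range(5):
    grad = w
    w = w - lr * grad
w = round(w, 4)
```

Gradient descent: w = 5.0 * (1 - 0.1)^5
`w` takes the values: 5.0 → 4.5 → 4.05 → 3.645 → 3.2805 → 2.95245 → 2.9524

Answer: 2.9524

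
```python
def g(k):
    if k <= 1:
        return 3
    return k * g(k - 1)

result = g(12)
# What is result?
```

g(12) = 12 * 11 * 10 * 9 * 8 * 7 * 6 * 5 * 4 * 3 * 2 * 3 = 1437004800

Answer: 1437004800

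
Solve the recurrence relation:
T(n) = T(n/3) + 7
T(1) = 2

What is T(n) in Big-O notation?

Each step divides n by 3 and adds 7. After log_3(n) steps we reach T(1)=2. So T(n) = 7·log_3(n) + 2 = O(log n).

Answer: O(log n)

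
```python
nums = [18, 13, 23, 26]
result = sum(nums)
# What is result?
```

Trace:
`nums = [18, 13, 23, 26]` → nums = [18, 13, 23, 26]
`result = sum(nums)` → result = 80
So result = 80

Answer: 80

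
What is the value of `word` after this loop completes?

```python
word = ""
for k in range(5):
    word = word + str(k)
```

Concatenate digits 0 to 4
`word` takes the values: "" → "0" → "01" → "012" → "0123" → "01234"

Answer: "01234"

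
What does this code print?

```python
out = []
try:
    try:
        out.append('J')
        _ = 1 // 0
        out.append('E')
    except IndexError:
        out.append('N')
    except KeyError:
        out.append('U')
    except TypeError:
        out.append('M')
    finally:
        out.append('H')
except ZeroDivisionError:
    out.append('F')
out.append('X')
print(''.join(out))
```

Execution trace: 'J' (try body) → 'H' (finally) → 'F' (outer except ZeroDivisionError) → 'X' (after the try/except). Output: JHFX

Answer: JHFX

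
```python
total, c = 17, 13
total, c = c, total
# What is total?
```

Trace:
`total, c = 17, 13` → total = 17; c = 13
`total, c = c, total` → total = 13; c = 17
So total = 13

Answer: 13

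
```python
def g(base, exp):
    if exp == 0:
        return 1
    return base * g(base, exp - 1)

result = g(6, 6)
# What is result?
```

g(6, 6) = 6 * 6 * 6 * 6 * 6 * 6 = 46656

Answer: 46656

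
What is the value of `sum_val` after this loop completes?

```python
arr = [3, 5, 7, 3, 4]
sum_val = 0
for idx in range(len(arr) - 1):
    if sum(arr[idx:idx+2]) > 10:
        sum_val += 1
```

Count windows with sum > 10
`sum_val` takes the values: 0 → 1

Answer: 1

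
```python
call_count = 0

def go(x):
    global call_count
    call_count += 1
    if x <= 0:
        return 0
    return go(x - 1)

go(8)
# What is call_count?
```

Linear recursion stepping by 1: 9 calls from x=8 down to ≤0.

Answer: 9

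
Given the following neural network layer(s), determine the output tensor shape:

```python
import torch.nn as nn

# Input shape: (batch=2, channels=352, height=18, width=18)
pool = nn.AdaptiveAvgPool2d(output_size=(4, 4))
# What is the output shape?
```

Input: (2, 352, 18, 18) -> Output: (2, 352, 4, 4)

Answer: (2, 352, 4, 4)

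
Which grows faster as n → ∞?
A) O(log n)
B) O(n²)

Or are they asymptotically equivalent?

O(log n) vs O(n²): Higher order terms dominate.

Answer: B) O(n²) grows faster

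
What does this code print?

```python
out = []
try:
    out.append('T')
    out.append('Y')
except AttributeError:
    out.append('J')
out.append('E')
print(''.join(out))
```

Execution trace: 'T' (try body) → 'Y' (try body, no exception) → 'E' (after the try/except). Output: TYE

Answer: TYE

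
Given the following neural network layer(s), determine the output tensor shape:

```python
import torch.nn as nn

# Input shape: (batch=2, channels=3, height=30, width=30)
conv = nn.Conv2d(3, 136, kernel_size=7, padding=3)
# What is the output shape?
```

Input: (2, 3, 30, 30) -> Output: (2, 136, 30, 30)

Answer: (2, 136, 30, 30)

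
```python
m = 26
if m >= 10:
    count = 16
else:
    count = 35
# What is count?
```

Trace:
`m = 26` → m = 26
`if m >= 10: ...` → m >= 10 is True → count = 16
So count = 16

Answer: 16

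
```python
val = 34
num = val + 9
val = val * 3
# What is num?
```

Trace:
`val = 34` → val = 34
`num = val + 9` → num = 43
`val = val * 3` → val = 102
So num = 43

Answer: 43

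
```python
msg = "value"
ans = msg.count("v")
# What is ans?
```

Trace:
`msg = "value"` → msg = 'value'
`ans = msg.count("v")` → ans = 1
So ans = 1

Answer: 1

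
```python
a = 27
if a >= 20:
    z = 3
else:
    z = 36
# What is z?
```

Trace:
`a = 27` → a = 27
`if a >= 20: ...` → a >= 20 is True → z = 3
So z = 3

Answer: 3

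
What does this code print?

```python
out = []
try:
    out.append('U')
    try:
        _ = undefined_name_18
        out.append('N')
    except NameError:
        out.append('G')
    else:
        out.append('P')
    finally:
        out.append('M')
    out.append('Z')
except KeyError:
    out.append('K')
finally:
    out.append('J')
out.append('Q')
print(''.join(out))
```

Execution trace: 'U' (try body) → 'G' (inner except NameError) → 'M' (inner finally) → 'Z' (try body, no exception) → 'J' (finally) → 'Q' (after the try/except). Output: UGMZJQ

Answer: UGMZJQ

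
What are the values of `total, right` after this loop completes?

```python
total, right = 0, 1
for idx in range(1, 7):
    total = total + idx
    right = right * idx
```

Sum and factorial of 1 to 6
`total, right` takes the values: (0, 1) → (1, 1) → (3, 1) → (3, 2) → (6, 2) → (6, 6) → (10, 6) → (10, 24) → (15, 24) → (15, 120) → (21, 120) → (21, 720)

Answer: 21, 720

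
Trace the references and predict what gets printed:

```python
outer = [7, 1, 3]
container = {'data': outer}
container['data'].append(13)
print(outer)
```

Key concept: dict holds reference to list.
Step by step:
`outer = [7, 1, 3]` → outer = [7, 1, 3]
`container = {'data': outer}` → container = {'data': [7, 1, 3]}
`container['data'].append(13)` → outer = [7, 1, 3, 13]; container = {'data': [7, 1, 3, 13]}
`print(outer)` → prints [7, 1, 3, 13]

Answer: [7, 1, 3, 13]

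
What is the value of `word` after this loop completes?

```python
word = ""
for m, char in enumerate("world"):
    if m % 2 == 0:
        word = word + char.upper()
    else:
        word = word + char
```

Uppercase even positions in 'world'
`word` takes the values: "" → "W" → "Wo" → "WoR" → "WoRl" → "WoRlD"

Answer: "WoRlD"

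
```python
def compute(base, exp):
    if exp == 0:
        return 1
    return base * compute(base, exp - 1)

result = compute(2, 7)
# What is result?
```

compute(2, 7) = 2 * 2 * 2 * 2 * 2 * 2 * 2 = 128

Answer: 128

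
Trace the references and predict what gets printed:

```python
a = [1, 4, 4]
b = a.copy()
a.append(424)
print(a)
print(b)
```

Key concept: list.copy() creates independent copy.
Step by step:
`a = [1, 4, 4]` → a = [1, 4, 4]
`b = a.copy()` → b = [1, 4, 4]
`a.append(424)` → a = [1, 4, 4, 424]
`print(a)` → prints [1, 4, 4, 424]
`print(b)` → prints [1, 4, 4]

Answer:
[1, 4, 4, 424]
[1, 4, 4]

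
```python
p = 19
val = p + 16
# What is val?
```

Trace:
`p = 19` → p = 19
`val = p + 16` → val = 35
So val = 35

Answer: 35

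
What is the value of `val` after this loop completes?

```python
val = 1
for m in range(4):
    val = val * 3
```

Multiply by 3, 4 times: 1 * 3^4 = 81
`val` takes the values: 1 → 3 → 9 → 27 → 81

Answer: 81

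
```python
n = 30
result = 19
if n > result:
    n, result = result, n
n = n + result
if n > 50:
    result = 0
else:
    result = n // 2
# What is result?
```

Trace:
`n = 30` → n = 30
`result = 19` → result = 19
`if n > result: ...` → n > result is True → n = 19; result = 30
`n = n + result` → n = 49
`if n > 50: ...` → n > 50 is False, take else branch → result = 24
So result = 24

Answer: 24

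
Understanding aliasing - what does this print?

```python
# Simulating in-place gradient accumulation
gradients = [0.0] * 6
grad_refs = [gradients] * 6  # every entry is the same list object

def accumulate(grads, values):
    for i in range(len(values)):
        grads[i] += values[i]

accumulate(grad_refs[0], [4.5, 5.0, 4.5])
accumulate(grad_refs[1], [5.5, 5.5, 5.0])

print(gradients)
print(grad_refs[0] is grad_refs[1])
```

Key concept: gradient accumulation aliasing.
Step by step:
`gradients = [0.0] * 6` → gradients = [0.0, 0.0, 0.0, 0.0, 0.0, 0.0]
`grad_refs = [gradients] * 6` → grad_refs = [[0.0, 0.0, 0.0, 0.0, 0.0, 0.0], [0.0, 0.0, 0.0, 0.0, 0.0, 0.0], [0.0, 0.0, 0.0, 0.0, 0.0, 0.0], [0.0, 0.0, 0.0, 0.0, 0.0, 0.0], [0.0, 0.0, 0.0, 0.0, 0.0, 0.0], [0.0, 0.0, 0.0, 0.0, 0.0, 0.0]]
`accumulate(grad_refs[0], [4.5, 5.0, 4.5])` → gradients = [4.5, 5.0, 4.5, 0.0, 0.0, 0.0]; grad_refs = [[4.5, 5.0, 4.5, 0.0, 0.0, 0.0], [4.5, 5.0, 4.5, 0.0, 0.0, 0.0], [4.5, 5.0, 4.5, 0.0, 0.0, 0.0], [4.5, 5.0, 4.5, 0.0, 0.0, 0.0], [4.5, 5.0, 4.5, 0.0, 0.0, 0.0], [4.5, 5.0, 4.5, 0.0, 0.0, 0.0]]
`accumulate(grad_refs[1], [5.5, 5.5, 5.0])` → gradients = [10.0, 10.5, 9.5, 0.0, 0.0, 0.0]; grad_refs = [[10.0, 10.5, 9.5, 0.0, 0.0, 0.0], [10.0, 10.5, 9.5, 0.0, 0.0, 0.0], [10.0, 10.5, 9.5, 0.0, 0.0, 0.0], [10.0, 10.5, 9.5, 0.0, 0.0, 0.0], [10.0, 10.5, 9.5, 0.0, 0.0, 0.0], [10.0, 10.5, 9.5, 0.0, 0.0, 0.0]]
`print(gradients)` → prints [10.0, 10.5, 9.5, 0.0, 0.0, 0.0]
`print(grad_refs[0] is grad_refs[1])` → prints True

Answer:
[10.0, 10.5, 9.5, 0.0, 0.0, 0.0]
True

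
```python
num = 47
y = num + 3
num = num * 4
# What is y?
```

Trace:
`num = 47` → num = 47
`y = num + 3` → y = 50
`num = num * 4` → num = 188
So y = 50

Answer: 50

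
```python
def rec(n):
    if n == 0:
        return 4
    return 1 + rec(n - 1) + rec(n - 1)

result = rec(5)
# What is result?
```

rec(n) = 1 + 2·rec(n-1), rec(0)=4. Closed form: (4+1)·2^5 - 1 = 159.

Answer: 159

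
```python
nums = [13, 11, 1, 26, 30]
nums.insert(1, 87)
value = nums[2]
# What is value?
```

Trace:
`nums = [13, 11, 1, 26, 30]` → nums = [13, 11, 1, 26, 30]
`nums.insert(1, 87)` → nums = [13, 87, 11, 1, 26, 30]
`value = nums[2]` → value = 11
So value = 11

Answer: 11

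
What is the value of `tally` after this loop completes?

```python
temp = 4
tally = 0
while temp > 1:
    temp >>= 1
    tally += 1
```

Count right shifts until 1
`tally` takes the values: 0 → 1 → 2

Answer: 2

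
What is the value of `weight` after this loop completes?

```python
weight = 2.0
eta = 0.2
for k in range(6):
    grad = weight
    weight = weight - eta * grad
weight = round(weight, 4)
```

Gradient descent: w = 2.0 * (1 - 0.2)^6
`weight` takes the values: 2.0 → 1.6 → 1.28 → 1.024 → 0.8192 → 0.65536 → 0.524288 → 0.5243

Answer: 0.5243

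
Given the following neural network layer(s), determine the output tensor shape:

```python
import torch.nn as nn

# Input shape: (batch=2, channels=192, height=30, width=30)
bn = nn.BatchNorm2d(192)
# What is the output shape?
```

Input: (2, 192, 30, 30) -> Output: (2, 192, 30, 30)

Answer: (2, 192, 30, 30)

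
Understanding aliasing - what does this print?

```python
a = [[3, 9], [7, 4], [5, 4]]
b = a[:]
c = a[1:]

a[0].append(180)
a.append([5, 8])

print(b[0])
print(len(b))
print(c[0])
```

Key concept: slice with nested mutation.
Step by step:
`a = [[3, 9], [7, 4], [5, 4]]` → a = [[3, 9], [7, 4], [5, 4]]
`b = a[:]` → b = [[3, 9], [7, 4], [5, 4]]
`c = a[1:]` → c = [[7, 4], [5, 4]]
`a[0].append(180)` → a = [[3, 9, 180], [7, 4], [5, 4]]; b = [[3, 9, 180], [7, 4], [5, 4]]
`a.append([5, 8])` → a = [[3, 9, 180], [7, 4], [5, 4], [5, 8]]
`print(b[0])` → prints [3, 9, 180]
`print(len(b))` → prints 3
`print(c[0])` → prints [7, 4]

Answer:
[3, 9, 180]
3
[7, 4]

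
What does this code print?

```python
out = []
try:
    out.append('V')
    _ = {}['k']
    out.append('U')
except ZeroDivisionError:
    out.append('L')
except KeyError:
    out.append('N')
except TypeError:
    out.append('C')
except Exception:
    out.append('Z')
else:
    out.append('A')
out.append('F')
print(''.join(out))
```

Execution trace: 'V' (try body) → 'N' (except KeyError) → 'F' (after the try/except). Output: VNF

Answer: VNF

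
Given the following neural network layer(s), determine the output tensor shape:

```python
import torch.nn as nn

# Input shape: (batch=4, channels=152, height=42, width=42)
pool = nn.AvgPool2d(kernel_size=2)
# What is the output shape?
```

Input: (4, 152, 42, 42) -> Output: (4, 152, 21, 21)

Answer: (4, 152, 21, 21)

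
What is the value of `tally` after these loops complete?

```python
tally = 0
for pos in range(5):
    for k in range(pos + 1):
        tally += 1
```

Triangle: 1 + 2 + ... + 5
`tally` takes the values: 0 → 1 → 2 → 3 → 4 → 5 → 6 → 7 → 8 → 9 → 10 → 11 → 12 → 13 → 14 → 15

Answer: 15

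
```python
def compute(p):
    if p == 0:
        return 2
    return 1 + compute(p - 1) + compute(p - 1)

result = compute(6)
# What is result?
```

compute(p) = 1 + 2·compute(p-1), compute(0)=2. Closed form: (2+1)·2^6 - 1 = 191.

Answer: 191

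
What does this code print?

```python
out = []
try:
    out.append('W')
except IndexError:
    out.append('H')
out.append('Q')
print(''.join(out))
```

Execution trace: 'W' (try body, no exception) → 'Q' (after the try/except). Output: WQ

Answer: WQ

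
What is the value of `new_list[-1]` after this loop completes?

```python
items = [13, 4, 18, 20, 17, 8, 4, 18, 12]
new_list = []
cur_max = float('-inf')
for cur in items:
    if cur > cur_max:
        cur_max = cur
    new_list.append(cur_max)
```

Running max ends at 20
`new_list` takes the values: [] → [13] → [13, 13] → [13, 13, 18] → [13, 13, 18, 20] → [13, 13, 18, 20, 20] → [13, 13, 18, 20, 20, 20] → [13, 13, 18, 20, 20, 20, 20] → [13, 13, 18, 20, 20, 20, 20, 20] → [13, 13, 18, 20, 20, 20, 20, 20, 20]
So `new_list[-1]` = 20

Answer: 20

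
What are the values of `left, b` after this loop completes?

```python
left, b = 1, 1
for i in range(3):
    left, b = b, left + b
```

Fibonacci: after 3 iterations
`left, b` takes the values: (1, 1) → (1, 2) → (2, 3) → (3, 5)

Answer: 3, 5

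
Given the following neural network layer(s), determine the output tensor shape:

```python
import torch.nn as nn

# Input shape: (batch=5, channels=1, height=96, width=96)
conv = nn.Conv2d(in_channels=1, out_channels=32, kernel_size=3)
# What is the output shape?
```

Input: (5, 1, 96, 96) -> Output: (5, 32, 94, 94)

Answer: (5, 32, 94, 94)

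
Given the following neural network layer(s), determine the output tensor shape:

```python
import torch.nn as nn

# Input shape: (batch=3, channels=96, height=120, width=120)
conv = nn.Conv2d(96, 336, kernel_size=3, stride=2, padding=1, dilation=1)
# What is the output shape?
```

Input: (3, 96, 120, 120) -> Output: (3, 336, 60, 60)

Answer: (3, 336, 60, 60)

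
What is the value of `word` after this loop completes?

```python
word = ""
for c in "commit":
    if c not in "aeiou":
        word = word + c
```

Remove vowels from 'commit'
`word` takes the values: "" → "c" → "cm" → "cmm" → "cmmt"

Answer: "cmmt"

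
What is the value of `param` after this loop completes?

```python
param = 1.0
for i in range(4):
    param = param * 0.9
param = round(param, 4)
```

Exponential decay: 1.0 * 0.9^4
`param` takes the values: 1.0 → 0.9 → 0.81 → 0.729 → 0.6561

Answer: 0.6561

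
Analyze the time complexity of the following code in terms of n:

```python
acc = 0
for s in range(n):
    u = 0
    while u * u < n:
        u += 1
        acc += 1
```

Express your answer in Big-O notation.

Each loop level contributes: n × √n. Multiplying the contributions gives O(n√n).

Answer: O(n√n)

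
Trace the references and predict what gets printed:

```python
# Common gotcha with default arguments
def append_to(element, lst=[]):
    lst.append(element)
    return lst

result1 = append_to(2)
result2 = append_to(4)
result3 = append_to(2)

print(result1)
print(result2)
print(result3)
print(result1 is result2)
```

Key concept: mutable default argument gotcha.
Step by step:
`result1 = append_to(2)` → result1 = [2]
`result2 = append_to(4)` → result1 = [2, 4] (same object as result2); result2 = [2, 4] (same object as result1)
`result3 = append_to(2)` → result1 = [2, 4, 2] (same object as result2, result3); result2 = [2, 4, 2] (same object as result1, result3); result3 = [2, 4, 2] (same object as result1, result2)
`print(result1)` → prints [2, 4, 2]
`print(result2)` → prints [2, 4, 2]
`print(result3)` → prints [2, 4, 2]
`print(result1 is result2)` → prints True

Answer:
[2, 4, 2]
[2, 4, 2]
[2, 4, 2]
True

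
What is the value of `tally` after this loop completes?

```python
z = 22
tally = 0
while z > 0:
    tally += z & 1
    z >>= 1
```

Count set bits in 22 (binary: 0b10110)
`tally` takes the values: 0 → 1 → 2 → 3

Answer: 3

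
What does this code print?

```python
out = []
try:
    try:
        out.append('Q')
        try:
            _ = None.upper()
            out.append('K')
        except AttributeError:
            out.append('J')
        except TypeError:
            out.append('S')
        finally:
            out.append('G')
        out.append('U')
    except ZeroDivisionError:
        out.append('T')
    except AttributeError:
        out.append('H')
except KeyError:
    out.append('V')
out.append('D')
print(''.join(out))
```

Execution trace: 'Q' (try body) → 'J' (inner except AttributeError) → 'G' (inner finally) → 'U' (try body, no exception) → 'D' (after the try/except). Output: QJGUD

Answer: QJGUD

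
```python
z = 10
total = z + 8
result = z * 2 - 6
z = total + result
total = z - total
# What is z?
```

Trace:
`z = 10` → z = 10
`total = z + 8` → total = 18
`result = z * 2 - 6` → result = 14
`z = total + result` → z = 32
`total = z - total` → total = 14
So z = 32

Answer: 32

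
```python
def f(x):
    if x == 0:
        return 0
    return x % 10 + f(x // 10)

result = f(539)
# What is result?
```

Sum of digits of 539: 9 + 3 + 5 = 17

Answer: 17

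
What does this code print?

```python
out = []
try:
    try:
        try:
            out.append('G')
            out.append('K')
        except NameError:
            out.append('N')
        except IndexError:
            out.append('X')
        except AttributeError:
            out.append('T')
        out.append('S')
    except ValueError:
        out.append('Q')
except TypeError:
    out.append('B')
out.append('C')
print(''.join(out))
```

Execution trace: 'G' (inner try body) → 'K' (inner try body, no exception) → 'S' (try body, no exception) → 'C' (after the try/except). Output: GKSC

Answer: GKSC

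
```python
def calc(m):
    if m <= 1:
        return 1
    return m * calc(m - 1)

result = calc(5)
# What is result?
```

calc(5) = 5 * 4 * 3 * 2 * 1 = 120

Answer: 120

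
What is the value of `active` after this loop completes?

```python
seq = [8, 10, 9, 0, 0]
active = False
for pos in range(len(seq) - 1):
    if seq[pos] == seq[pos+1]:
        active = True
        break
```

Check consecutive duplicates in [8, 10, 9, 0, 0]
`active` takes the values: False → True

Answer: True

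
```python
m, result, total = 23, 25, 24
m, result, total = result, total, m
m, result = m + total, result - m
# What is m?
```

Trace:
`m, result, total = 23, 25, 24` → m = 23; result = 25; total = 24
`m, result, total = result, total, m` → m = 25; result = 24; total = 23
`m, result = m + total, result - m` → m = 48; result = -1
So m = 48

Answer: 48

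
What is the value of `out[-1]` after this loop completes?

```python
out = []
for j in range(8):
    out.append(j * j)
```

Last element of squares 0 to 7
`out` takes the values: [] → [0] → [0, 1] → [0, 1, 4] → [0, 1, 4, 9] → [0, 1, 4, 9, 16] → [0, 1, 4, 9, 16, 25] → [0, 1, 4, 9, 16, 25, 36] → [0, 1, 4, 9, 16, 25, 36, 49]
So `out[-1]` = 49

Answer: 49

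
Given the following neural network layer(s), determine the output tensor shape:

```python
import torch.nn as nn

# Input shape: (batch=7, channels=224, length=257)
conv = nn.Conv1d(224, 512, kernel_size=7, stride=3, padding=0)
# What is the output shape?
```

Input: (7, 224, 257) -> Output: (7, 512, 84)

Answer: (7, 512, 84)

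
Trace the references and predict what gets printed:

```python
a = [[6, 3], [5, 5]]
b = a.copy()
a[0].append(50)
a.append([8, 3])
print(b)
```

Key concept: shallow copy with nested lists.
Step by step:
`a = [[6, 3], [5, 5]]` → a = [[6, 3], [5, 5]]
`b = a.copy()` → b = [[6, 3], [5, 5]]
`a[0].append(50)` → a = [[6, 3, 50], [5, 5]]; b = [[6, 3, 50], [5, 5]]
`a.append([8, 3])` → a = [[6, 3, 50], [5, 5], [8, 3]]
`print(b)` → prints [[6, 3, 50], [5, 5]]

Answer: [[6, 3, 50], [5, 5]]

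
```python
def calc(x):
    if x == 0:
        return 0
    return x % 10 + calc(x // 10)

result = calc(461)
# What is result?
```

Sum of digits of 461: 1 + 6 + 4 = 11

Answer: 11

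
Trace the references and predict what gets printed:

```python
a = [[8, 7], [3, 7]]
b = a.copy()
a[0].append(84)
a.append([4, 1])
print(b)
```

Key concept: shallow copy with nested lists.
Step by step:
`a = [[8, 7], [3, 7]]` → a = [[8, 7], [3, 7]]
`b = a.copy()` → b = [[8, 7], [3, 7]]
`a[0].append(84)` → a = [[8, 7, 84], [3, 7]]; b = [[8, 7, 84], [3, 7]]
`a.append([4, 1])` → a = [[8, 7, 84], [3, 7], [4, 1]]
`print(b)` → prints [[8, 7, 84], [3, 7]]

Answer: [[8, 7, 84], [3, 7]]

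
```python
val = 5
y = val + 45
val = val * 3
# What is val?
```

Trace:
`val = 5` → val = 5
`y = val + 45` → y = 50
`val = val * 3` → val = 15
So val = 15

Answer: 15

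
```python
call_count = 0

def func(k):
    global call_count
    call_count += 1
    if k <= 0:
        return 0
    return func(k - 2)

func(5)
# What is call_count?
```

Linear recursion stepping by 2: 4 calls from k=5 down to ≤0.

Answer: 4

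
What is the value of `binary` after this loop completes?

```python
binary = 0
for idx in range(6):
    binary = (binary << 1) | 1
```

Build 6 consecutive 1-bits: 0b111111
`binary` takes the values: 0 → 1 → 3 → 7 → 15 → 31 → 63

Answer: 63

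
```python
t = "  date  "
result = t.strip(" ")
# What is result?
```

Trace:
`t = "  date  "` → t = '  date  '
`result = t.strip(" ")` → result = 'date'
So result = 'date'

Answer: 'date'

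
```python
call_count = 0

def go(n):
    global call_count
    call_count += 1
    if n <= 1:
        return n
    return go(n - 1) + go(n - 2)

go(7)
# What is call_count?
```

Calls(n) = 1 + Calls(n-1) + Calls(n-2); Calls(0)=Calls(1)=1. For n=7 this gives 41.

Answer: 41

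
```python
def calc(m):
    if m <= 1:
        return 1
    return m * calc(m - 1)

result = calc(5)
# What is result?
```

calc(5) = 5 * 4 * 3 * 2 * 1 = 120

Answer: 120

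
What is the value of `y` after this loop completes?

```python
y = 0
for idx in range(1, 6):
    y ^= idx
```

XOR of 1 to 5
`y` takes the values: 0 → 1 → 3 → 0 → 4 → 1

Answer: 1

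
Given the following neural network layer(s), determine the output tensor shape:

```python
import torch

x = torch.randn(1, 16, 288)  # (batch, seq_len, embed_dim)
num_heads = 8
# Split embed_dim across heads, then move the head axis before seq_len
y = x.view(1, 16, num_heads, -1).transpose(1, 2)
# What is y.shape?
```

Input: (1, 16, 288) -> head_dim = 288 // 8 = 36; after view: (1, 16, 8, 36) -> after transpose(1, 2): (1, 8, 16, 36) -> Output: (1, 8, 16, 36)

Answer: (1, 8, 16, 36)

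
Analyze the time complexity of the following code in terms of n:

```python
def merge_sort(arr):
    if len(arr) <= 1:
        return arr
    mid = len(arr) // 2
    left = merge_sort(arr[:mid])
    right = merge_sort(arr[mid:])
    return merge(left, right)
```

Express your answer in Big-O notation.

This is Merge sort. Time complexity: O(n log n).

Answer: O(n log n)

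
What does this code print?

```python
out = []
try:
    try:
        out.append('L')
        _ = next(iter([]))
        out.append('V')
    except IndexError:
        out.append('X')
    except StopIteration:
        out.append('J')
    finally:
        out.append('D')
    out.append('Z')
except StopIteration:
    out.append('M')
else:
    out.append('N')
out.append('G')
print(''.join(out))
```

Execution trace: 'L' (inner try body) → 'J' (inner except StopIteration) → 'D' (inner finally) → 'Z' (try body, no exception) → 'N' (else) → 'G' (after the try/except). Output: LJDZNG

Answer: LJDZNG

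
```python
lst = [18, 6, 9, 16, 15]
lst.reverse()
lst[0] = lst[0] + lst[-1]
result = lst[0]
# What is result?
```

Trace:
`lst = [18, 6, 9, 16, 15]` → lst = [18, 6, 9, 16, 15]
`lst.reverse()` → lst = [15, 16, 9, 6, 18]
`lst[0] = lst[0] + lst[-1]` → lst = [33, 16, 9, 6, 18]
`result = lst[0]` → result = 33
So result = 33

Answer: 33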